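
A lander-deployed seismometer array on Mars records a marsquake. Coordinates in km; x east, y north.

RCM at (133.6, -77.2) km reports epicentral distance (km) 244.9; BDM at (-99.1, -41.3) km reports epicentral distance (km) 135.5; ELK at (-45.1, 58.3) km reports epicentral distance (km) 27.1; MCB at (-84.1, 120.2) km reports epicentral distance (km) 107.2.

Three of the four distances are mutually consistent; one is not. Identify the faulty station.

Solve using three stations at a time. Using RCM, BDM, ELK (subtract circle equations pairwise → linear system) gives (x, y) ≈ (-49.9, 85.0).
Distances from that point to each station vs reported:
  RCM: calculated 244.9 vs reported 244.9 → residual 0.0 km
  BDM: calculated 135.5 vs reported 135.5 → residual 0.0 km
  ELK: calculated 27.1 vs reported 27.1 → residual 0.0 km
  MCB: calculated 49.1 vs reported 107.2 → residual 58.1 km
RCM, BDM, ELK are mutually consistent (residuals ≈ 0); MCB is off by 58.1 km.

MCB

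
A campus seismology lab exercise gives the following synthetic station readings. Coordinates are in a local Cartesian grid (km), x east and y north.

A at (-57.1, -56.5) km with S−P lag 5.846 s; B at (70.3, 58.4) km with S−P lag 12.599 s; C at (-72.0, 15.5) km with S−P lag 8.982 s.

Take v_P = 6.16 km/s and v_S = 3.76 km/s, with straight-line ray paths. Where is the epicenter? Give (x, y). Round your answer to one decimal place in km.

-3.8 km east, -38.0 km north

Distance from S−P lag: d = Δt · v_P v_S / (v_P − v_S) = Δt · (6.16·3.76)/(6.16−3.76) ≈ 9.6507·Δt.
So d_A = 56.42, d_B = 121.59, d_C = 86.68 km.
Circle about each station: (x + 57.1)² + (y + 56.5)² = 56.42²; (x − 70.3)² + (y − 58.4)² = 121.59²; (x + 72.0)² + (y − 15.5)² = 86.68².
Subtracting the A equation from the B and C equations removes the quadratic terms:
254.8 x + 229.8 y = -9700.92
-29.8 x + 144.0 y = -5358.62
Solving the 2×2 system: x ≈ -3.8, y ≈ -38.0 km.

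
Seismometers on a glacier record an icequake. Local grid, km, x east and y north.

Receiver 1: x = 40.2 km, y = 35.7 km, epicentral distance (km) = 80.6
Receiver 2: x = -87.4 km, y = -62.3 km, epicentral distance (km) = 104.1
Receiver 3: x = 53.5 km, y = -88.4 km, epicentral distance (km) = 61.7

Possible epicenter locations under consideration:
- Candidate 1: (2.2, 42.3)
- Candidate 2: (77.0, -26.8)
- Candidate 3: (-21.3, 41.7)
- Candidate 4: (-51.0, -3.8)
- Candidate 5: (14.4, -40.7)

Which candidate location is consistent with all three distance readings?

For each candidate, compare |candidate − station| to the reported distance:
Candidate 1: residuals Receiver 1 42.0, Receiver 2 33.6, Receiver 3 78.7 → max 78.7 km
Candidate 2: residuals Receiver 1 8.1, Receiver 2 64.1, Receiver 3 4.2 → max 64.1 km
Candidate 3: residuals Receiver 1 18.8, Receiver 2 19.1, Receiver 3 88.4 → max 88.4 km
Candidate 4: residuals Receiver 1 18.8, Receiver 2 35.2, Receiver 3 72.8 → max 72.8 km
Candidate 5: residuals Receiver 1 0.0, Receiver 2 0.0, Receiver 3 0.0 → max 0.0 km
Only Candidate 5 has all residuals ≈ 0.

Candidate 5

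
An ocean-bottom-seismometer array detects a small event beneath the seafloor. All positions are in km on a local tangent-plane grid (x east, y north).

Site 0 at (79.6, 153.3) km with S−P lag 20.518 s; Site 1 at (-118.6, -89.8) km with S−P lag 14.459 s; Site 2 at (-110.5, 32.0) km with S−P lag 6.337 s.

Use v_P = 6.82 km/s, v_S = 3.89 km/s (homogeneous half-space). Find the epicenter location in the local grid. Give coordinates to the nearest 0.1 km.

Distance from S−P lag: d = Δt · v_P v_S / (v_P − v_S) = Δt · (6.82·3.89)/(6.82−3.89) ≈ 9.0545·Δt.
So d_Site 0 = 185.78, d_Site 1 = 130.92, d_Site 2 = 57.38 km.
Circle about each station: (x − 79.6)² + (y − 153.3)² = 185.78²; (x + 118.6)² + (y + 89.8)² = 130.92²; (x + 110.5)² + (y − 32.0)² = 57.38².
Subtracting the Site 0 equation from the Site 1 and Site 2 equations removes the quadratic terms:
-396.4 x − 486.2 y = 9667.11
-380.2 x − 242.6 y = 14618.94
Solving the 2×2 system: x ≈ -53.7, y ≈ 23.9 km.
Check against Site 0 (with the unrounded x, y): √((x − 79.6)²+(y − 153.3)²) = 185.78 ≈ 185.78 km. ✓

(-53.7, 23.9)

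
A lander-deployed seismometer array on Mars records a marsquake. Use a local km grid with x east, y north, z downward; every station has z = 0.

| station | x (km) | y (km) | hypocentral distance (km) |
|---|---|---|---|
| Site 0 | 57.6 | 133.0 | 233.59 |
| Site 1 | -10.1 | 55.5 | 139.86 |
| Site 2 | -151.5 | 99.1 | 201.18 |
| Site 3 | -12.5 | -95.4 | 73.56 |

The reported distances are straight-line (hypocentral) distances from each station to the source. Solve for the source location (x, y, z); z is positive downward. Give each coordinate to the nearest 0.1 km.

Each station gives a sphere (x−x_i)² + (y−y_i)² + z² = d_i² (stations at z=0).
Subtracting the Site 0 sphere from Site 1 and Site 2: z² cancels, leaving linear equations in x and y:
-135.4 x − 155.0 y = 17178.97
-418.2 x − 67.8 y = 25857.20
Solving: x ≈ -51.098, y ≈ -66.196 km (keep extra digits for the depth step; rounded: -51.1, -66.2).
Then from the Site 0 sphere: z² = 233.59² − (x − 57.6)² − (y − 133.0)² with x = -51.098, y = -66.196, so z ≈ 55.407 ≈ 55.4 km.

(-51.1, -66.2, 55.4)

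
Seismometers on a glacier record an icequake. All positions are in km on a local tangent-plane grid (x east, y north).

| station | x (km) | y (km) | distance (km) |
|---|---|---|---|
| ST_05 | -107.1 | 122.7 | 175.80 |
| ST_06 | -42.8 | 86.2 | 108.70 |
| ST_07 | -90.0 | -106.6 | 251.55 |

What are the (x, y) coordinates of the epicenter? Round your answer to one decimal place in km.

Circle about each station: (x + 107.1)² + (y − 122.7)² = 175.80²; (x + 42.8)² + (y − 86.2)² = 108.70²; (x + 90.0)² + (y + 106.6)² = 251.55².
Subtracting pairs of circle equations eliminates x²+y² and gives linear equations (the radical axes):
128.6 x − 73.0 y = 1826.53
34.2 x − 458.6 y = -39433.90
Solving the 2×2 system: x ≈ 65.8, y ≈ 90.9 km.

(65.8, 90.9)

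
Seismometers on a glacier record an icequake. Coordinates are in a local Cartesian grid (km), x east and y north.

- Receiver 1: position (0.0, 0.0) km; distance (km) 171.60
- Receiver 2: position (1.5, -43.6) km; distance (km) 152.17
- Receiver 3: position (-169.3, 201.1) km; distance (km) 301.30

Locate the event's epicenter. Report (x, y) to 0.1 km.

Circle about each station: x² + y² = 171.60²; (x − 1.5)² + (y + 43.6)² = 152.17²; (x + 169.3)² + (y − 201.1)² = 301.30².
Subtracting the Receiver 1 equation from the Receiver 2 and Receiver 3 equations removes the quadratic terms:
3.0 x − 87.2 y = 8194.06
-338.6 x + 402.2 y = 7768.57
Solving the 2×2 system: x ≈ -140.3, y ≈ -98.8 km.

-140.3 km east, -98.8 km north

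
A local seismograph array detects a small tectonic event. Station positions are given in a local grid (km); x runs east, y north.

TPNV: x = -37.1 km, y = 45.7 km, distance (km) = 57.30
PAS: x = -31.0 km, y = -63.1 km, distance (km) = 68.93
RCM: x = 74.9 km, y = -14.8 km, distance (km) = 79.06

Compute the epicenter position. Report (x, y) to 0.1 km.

Circle about each station: (x + 37.1)² + (y − 45.7)² = 57.30²; (x + 31.0)² + (y + 63.1)² = 68.93²; (x − 74.9)² + (y + 14.8)² = 79.06².
Subtracting the TPNV equation from the PAS and RCM equations removes the quadratic terms:
12.2 x − 217.6 y = 9.66
224.0 x − 121.0 y = -603.04
Solving the 2×2 system: x ≈ -2.8, y ≈ -0.2 km.
Check against TPNV (with the unrounded x, y): √((x + 37.1)²+(y − 45.7)²) = 57.30 ≈ 57.30 km. ✓

x ≈ -2.8 km, y ≈ -0.2 km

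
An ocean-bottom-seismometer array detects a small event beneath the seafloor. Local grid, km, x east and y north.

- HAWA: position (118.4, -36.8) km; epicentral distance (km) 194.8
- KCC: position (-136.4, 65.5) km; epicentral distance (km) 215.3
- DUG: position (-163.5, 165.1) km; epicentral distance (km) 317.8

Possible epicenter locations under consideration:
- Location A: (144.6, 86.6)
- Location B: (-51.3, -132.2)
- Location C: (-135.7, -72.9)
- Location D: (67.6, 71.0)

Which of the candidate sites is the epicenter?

For each candidate, compare |candidate − station| to the reported distance:
Location A: residuals HAWA 68.6, KCC 66.5, DUG 0.1 → max 68.6 km
Location B: residuals HAWA 0.1, KCC 0.1, DUG 0.0 → max 0.1 km
Location C: residuals HAWA 61.9, KCC 76.9, DUG 78.2 → max 78.2 km
Location D: residuals HAWA 75.6, KCC 11.2, DUG 68.3 → max 75.6 km
Only Location B has all residuals ≈ 0.

Location B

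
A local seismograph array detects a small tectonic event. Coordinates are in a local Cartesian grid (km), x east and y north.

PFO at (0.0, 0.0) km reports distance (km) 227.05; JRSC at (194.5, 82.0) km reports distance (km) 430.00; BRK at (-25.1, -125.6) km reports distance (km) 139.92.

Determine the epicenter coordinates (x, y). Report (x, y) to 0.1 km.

-160.6 km east, -160.5 km north

Circle about each station: x² + y² = 227.05²; (x − 194.5)² + (y − 82.0)² = 430.00²; (x + 25.1)² + (y + 125.6)² = 139.92².
Subtracting pairs of circle equations eliminates x²+y² and gives linear equations (the radical axes):
389.0 x + 164.0 y = -88794.05
-50.2 x − 251.2 y = 48379.47
Solving the 2×2 system: x ≈ -160.6, y ≈ -160.5 km.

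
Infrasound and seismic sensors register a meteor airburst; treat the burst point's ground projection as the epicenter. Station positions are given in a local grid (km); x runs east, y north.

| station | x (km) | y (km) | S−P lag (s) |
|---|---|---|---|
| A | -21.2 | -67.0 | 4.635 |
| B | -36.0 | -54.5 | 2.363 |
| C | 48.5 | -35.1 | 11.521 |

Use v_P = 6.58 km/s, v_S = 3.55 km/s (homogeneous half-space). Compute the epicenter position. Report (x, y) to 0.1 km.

x ≈ -40.3 km, y ≈ -36.8 km

Distance from S−P lag: d = Δt · v_P v_S / (v_P − v_S) = Δt · (6.58·3.55)/(6.58−3.55) ≈ 7.7092·Δt.
So d_A = 35.73, d_B = 18.22, d_C = 88.82 km.
Circle about each station: (x + 21.2)² + (y + 67.0)² = 35.73²; (x + 36.0)² + (y + 54.5)² = 18.22²; (x − 48.5)² + (y + 35.1)² = 88.82².
Subtracting pairs of circle equations eliminates x²+y² and gives linear equations (the radical axes):
-29.6 x + 25.0 y = 272.47
139.4 x + 63.8 y = -7966.54
Solving the 2×2 system: x ≈ -40.3, y ≈ -36.8 km.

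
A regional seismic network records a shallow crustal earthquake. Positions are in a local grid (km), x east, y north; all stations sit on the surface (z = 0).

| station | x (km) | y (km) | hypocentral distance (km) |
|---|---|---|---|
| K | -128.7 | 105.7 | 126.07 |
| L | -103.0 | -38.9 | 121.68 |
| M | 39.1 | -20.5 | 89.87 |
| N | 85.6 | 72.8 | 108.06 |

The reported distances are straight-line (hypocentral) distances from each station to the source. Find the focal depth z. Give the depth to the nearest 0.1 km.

z ≈ 15.4 km

Each station gives a sphere (x−x_i)² + (y−y_i)² + z² = d_i² (stations at z=0).
Subtracting the K sphere from L and M: z² cancels, leaving linear equations in x and y:
51.4 x − 289.2 y = -14526.35
335.6 x − 252.4 y = -17970.09
Solving: x ≈ -18.202, y ≈ 46.994 km (keep extra digits for the depth step; rounded: -18.2, 47.0).
Then from the K sphere: z² = 126.07² − (x + 128.7)² − (y − 105.7)² with x = -18.202, y = 46.994, so z ≈ 15.409 ≈ 15.4 km.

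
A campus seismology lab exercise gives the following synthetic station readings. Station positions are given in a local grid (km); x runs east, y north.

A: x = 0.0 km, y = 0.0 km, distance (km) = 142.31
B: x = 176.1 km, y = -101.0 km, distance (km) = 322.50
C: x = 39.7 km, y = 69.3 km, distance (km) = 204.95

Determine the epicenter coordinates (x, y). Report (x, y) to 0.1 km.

Circle about each station: x² + y² = 142.31²; (x − 176.1)² + (y + 101.0)² = 322.50²; (x − 39.7)² + (y − 69.3)² = 204.95².
Subtracting pairs of circle equations eliminates x²+y² and gives linear equations (the radical axes):
352.2 x − 202.0 y = -42541.90
79.4 x + 138.6 y = -15373.79
Solving the 2×2 system: x ≈ -138.8, y ≈ -31.4 km.

x ≈ -138.8 km, y ≈ -31.4 km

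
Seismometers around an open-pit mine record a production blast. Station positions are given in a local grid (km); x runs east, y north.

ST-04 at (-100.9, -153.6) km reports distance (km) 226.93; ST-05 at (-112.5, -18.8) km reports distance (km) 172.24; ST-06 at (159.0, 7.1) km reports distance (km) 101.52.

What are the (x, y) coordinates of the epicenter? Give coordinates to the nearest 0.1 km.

Circle about each station: (x + 100.9)² + (y + 153.6)² = 226.93²; (x + 112.5)² + (y + 18.8)² = 172.24²; (x − 159.0)² + (y − 7.1)² = 101.52².
Subtracting the ST-04 equation from the ST-05 and ST-06 equations removes the quadratic terms:
-23.2 x + 269.6 y = 1066.53
519.8 x + 321.4 y = 32748.55
Solving the 2×2 system: x ≈ 57.5, y ≈ 8.9 km.

57.5 km east, 8.9 km north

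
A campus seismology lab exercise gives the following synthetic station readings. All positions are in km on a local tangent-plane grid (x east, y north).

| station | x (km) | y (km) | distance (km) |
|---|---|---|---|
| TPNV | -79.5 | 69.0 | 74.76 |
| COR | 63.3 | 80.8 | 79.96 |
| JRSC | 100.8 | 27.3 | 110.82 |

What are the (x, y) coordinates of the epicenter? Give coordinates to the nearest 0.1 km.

-8.5 km east, 45.6 km north

Circle about each station: (x + 79.5)² + (y − 69.0)² = 74.76²; (x − 63.3)² + (y − 80.8)² = 79.96²; (x − 100.8)² + (y − 27.3)² = 110.82².
Subtracting pairs of circle equations eliminates x²+y² and gives linear equations (the radical axes):
285.6 x + 23.6 y = -1350.26
360.6 x − 83.4 y = -6867.33
Solving the 2×2 system: x ≈ -8.5, y ≈ 45.6 km.
Check against TPNV (with the unrounded x, y): √((x + 79.5)²+(y − 69.0)²) = 74.76 ≈ 74.76 km. ✓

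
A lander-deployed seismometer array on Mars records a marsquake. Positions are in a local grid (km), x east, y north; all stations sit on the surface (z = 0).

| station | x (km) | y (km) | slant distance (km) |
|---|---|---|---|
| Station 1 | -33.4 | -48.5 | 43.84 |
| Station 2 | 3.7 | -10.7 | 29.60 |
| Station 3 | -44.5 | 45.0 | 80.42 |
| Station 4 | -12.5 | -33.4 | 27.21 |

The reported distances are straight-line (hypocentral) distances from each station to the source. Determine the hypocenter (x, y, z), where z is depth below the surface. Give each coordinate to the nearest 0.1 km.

x ≈ -8.1 km, y ≈ -22.4 km, depth ≈ 24.5 km

Each station gives a sphere (x−x_i)² + (y−y_i)² + z² = d_i² (stations at z=0).
Subtracting the Station 1 sphere from Station 2 and Station 3: z² cancels, leaving linear equations in x and y:
74.2 x + 75.6 y = -2293.84
-22.2 x + 187.0 y = -4007.99
Solving: x ≈ -8.097, y ≈ -22.394 km (keep extra digits for the depth step; rounded: -8.1, -22.4).
Then from the Station 1 sphere: z² = 43.84² − (x + 33.4)² − (y + 48.5)² with x = -8.097, y = -22.394, so z ≈ 24.499 ≈ 24.5 km.
Check against Station 4 (with the unrounded solution): distance 27.22 ≈ 27.21 km. ✓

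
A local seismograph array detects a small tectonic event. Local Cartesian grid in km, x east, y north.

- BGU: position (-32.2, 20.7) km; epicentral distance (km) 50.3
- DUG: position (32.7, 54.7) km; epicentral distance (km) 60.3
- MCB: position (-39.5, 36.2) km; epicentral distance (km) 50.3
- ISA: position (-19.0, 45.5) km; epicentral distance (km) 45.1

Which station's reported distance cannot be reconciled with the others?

BGU

Solve using three stations at a time. Using DUG, MCB, ISA (subtract circle equations pairwise → linear system) gives (x, y) ≈ (-0.4, 4.0).
Distances from that point to each station vs reported:
  BGU: calculated 35.9 vs reported 50.3 → residual 14.4 km
  DUG: calculated 60.6 vs reported 60.3 → residual 0.3 km
  MCB: calculated 50.6 vs reported 50.3 → residual 0.3 km
  ISA: calculated 45.4 vs reported 45.1 → residual 0.3 km
DUG, MCB, ISA are mutually consistent (residuals ≈ 0); BGU is off by 14.4 km.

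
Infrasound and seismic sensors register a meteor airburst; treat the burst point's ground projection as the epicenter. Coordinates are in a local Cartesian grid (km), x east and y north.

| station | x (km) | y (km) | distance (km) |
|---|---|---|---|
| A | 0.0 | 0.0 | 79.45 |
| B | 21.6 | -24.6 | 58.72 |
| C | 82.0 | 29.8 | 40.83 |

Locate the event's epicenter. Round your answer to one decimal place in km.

x ≈ 78.7 km, y ≈ -10.9 km

Circle about each station: x² + y² = 79.45²; (x − 21.6)² + (y + 24.6)² = 58.72²; (x − 82.0)² + (y − 29.8)² = 40.83².
Subtracting the A equation from the B and C equations removes the quadratic terms:
43.2 x − 49.2 y = 3935.98
164.0 x + 59.6 y = 12257.25
Solving the 2×2 system: x ≈ 78.7, y ≈ -10.9 km.
Check against A (with the unrounded x, y): √(x²+y²) = 79.45 ≈ 79.45 km. ✓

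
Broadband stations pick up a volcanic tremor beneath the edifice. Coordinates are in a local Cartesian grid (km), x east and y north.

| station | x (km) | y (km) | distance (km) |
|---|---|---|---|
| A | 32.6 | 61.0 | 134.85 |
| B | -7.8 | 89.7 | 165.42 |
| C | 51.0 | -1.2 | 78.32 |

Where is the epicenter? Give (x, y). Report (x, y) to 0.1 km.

Circle about each station: (x − 32.6)² + (y − 61.0)² = 134.85²; (x + 7.8)² + (y − 89.7)² = 165.42²; (x − 51.0)² + (y + 1.2)² = 78.32².
Subtracting pairs of circle equations eliminates x²+y² and gives linear equations (the radical axes):
-80.8 x + 57.4 y = -5856.08
36.8 x − 124.4 y = 9869.18
Solving the 2×2 system: x ≈ 20.4, y ≈ -73.3 km.

20.4 km east, -73.3 km north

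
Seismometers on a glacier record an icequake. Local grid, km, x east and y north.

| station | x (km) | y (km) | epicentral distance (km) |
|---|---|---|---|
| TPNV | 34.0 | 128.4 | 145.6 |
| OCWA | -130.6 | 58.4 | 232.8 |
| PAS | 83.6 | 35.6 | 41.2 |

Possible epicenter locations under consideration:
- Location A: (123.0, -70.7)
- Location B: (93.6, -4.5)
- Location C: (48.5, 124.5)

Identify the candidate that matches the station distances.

For each candidate, compare |candidate − station| to the reported distance:
Location A: residuals TPNV 72.5, OCWA 51.8, PAS 72.2 → max 72.5 km
Location B: residuals TPNV 0.1, OCWA 0.1, PAS 0.1 → max 0.1 km
Location C: residuals TPNV 130.6, OCWA 41.9, PAS 54.4 → max 130.6 km
Only Location B has all residuals ≈ 0.

Location B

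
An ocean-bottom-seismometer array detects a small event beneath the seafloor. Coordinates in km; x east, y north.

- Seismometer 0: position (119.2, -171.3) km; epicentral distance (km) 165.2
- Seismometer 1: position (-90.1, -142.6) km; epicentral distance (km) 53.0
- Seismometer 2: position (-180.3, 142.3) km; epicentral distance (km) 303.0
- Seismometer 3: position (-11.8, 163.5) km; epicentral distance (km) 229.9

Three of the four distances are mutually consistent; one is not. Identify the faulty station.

Seismometer 3

Solve using three stations at a time. Using Seismometer 0, Seismometer 1, Seismometer 2 (subtract circle equations pairwise → linear system) gives (x, y) ≈ (-39.7, -126.1).
Distances from that point to each station vs reported:
  Seismometer 0: calculated 165.2 vs reported 165.2 → residual 0.0 km
  Seismometer 1: calculated 53.0 vs reported 53.0 → residual 0.0 km
  Seismometer 2: calculated 303.0 vs reported 303.0 → residual 0.0 km
  Seismometer 3: calculated 291.0 vs reported 229.9 → residual 61.1 km
Seismometer 0, Seismometer 1, Seismometer 2 are mutually consistent (residuals ≈ 0); Seismometer 3 is off by 61.1 km.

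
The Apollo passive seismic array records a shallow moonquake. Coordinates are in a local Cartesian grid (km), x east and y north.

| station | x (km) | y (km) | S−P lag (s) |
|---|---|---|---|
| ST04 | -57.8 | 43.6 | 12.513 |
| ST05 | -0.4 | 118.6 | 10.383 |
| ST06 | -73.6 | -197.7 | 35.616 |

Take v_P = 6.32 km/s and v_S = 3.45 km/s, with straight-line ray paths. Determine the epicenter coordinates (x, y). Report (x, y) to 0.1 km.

x ≈ 37.1 km, y ≈ 49.2 km

Distance from S−P lag: d = Δt · v_P v_S / (v_P − v_S) = Δt · (6.32·3.45)/(6.32−3.45) ≈ 7.5972·Δt.
So d_ST04 = 95.06, d_ST05 = 78.88, d_ST06 = 270.58 km.
Circle about each station: (x + 57.8)² + (y − 43.6)² = 95.06²; (x + 0.4)² + (y − 118.6)² = 78.88²; (x + 73.6)² + (y + 197.7)² = 270.58².
Subtracting the ST04 equation from the ST05 and ST06 equations removes the quadratic terms:
114.8 x + 150.0 y = 11638.67
-31.6 x − 482.6 y = -24916.68
Solving the 2×2 system: x ≈ 37.1, y ≈ 49.2 km.
Check against ST04 (with the unrounded x, y): √((x + 57.8)²+(y − 43.6)²) = 95.06 ≈ 95.06 km. ✓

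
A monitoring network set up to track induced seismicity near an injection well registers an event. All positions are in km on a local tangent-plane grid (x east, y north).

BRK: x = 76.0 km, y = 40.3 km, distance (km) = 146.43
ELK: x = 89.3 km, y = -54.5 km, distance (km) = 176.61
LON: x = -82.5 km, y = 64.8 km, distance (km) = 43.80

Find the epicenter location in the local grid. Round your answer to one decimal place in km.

Circle about each station: (x − 76.0)² + (y − 40.3)² = 146.43²; (x − 89.3)² + (y + 54.5)² = 176.61²; (x + 82.5)² + (y − 64.8)² = 43.80².
Subtracting the BRK equation from the ELK and LON equations removes the quadratic terms:
26.6 x − 189.6 y = -6204.70
-317.0 x + 49.0 y = 23128.50
Solving the 2×2 system: x ≈ -69.4, y ≈ 23.0 km.

-69.4 km east, 23.0 km north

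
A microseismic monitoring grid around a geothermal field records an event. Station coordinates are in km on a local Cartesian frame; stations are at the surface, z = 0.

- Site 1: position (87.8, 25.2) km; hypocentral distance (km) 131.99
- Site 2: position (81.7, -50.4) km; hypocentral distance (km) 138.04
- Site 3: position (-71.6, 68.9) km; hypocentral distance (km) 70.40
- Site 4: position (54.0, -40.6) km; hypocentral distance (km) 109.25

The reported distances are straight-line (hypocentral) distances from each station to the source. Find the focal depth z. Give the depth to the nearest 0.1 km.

19.9 km

Each station gives a sphere (x−x_i)² + (y−y_i)² + z² = d_i² (stations at z=0).
Subtracting the Site 1 sphere from Site 2 and Site 3: z² cancels, leaving linear equations in x and y:
-12.2 x − 151.2 y = -762.51
-318.8 x + 87.4 y = 13995.09
Solving: x ≈ -41.597, y ≈ 8.399 km (keep extra digits for the depth step; rounded: -41.6, 8.4).
Then from the Site 1 sphere: z² = 131.99² − (x − 87.8)² − (y − 25.2)² with x = -41.597, y = 8.399, so z ≈ 19.887 ≈ 19.9 km.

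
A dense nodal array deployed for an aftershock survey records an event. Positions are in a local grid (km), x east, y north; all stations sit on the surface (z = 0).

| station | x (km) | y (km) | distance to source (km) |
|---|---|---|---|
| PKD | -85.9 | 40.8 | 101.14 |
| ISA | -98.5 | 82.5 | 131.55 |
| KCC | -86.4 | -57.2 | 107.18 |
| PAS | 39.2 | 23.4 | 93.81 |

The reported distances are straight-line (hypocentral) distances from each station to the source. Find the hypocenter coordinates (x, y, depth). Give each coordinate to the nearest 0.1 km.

(-22.4, -2.1, 66.0)

Each station gives a sphere (x−x_i)² + (y−y_i)² + z² = d_i² (stations at z=0).
Subtracting the PKD sphere from ISA and KCC: z² cancels, leaving linear equations in x and y:
-25.2 x + 83.4 y = 388.95
-1.0 x − 196.0 y = 435.10
Solving: x ≈ -22.403, y ≈ -2.106 km (keep extra digits for the depth step; rounded: -22.4, -2.1).
Then from the PKD sphere: z² = 101.14² − (x + 85.9)² − (y − 40.8)² with x = -22.403, y = -2.106, so z ≈ 66.004 ≈ 66.0 km.
Check against PAS (with the unrounded solution): distance 93.82 ≈ 93.81 km. ✓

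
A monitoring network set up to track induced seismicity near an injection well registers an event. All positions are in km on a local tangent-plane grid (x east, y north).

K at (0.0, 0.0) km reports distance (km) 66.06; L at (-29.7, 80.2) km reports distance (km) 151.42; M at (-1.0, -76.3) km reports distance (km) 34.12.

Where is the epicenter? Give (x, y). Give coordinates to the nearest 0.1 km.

Circle about each station: x² + y² = 66.06²; (x + 29.7)² + (y − 80.2)² = 151.42²; (x + 1.0)² + (y + 76.3)² = 34.12².
Subtracting the K equation from the L and M equations removes the quadratic terms:
-59.4 x + 160.4 y = -11249.96
-2.0 x − 152.6 y = 9022.44
Solving the 2×2 system: x ≈ 28.7, y ≈ -59.5 km.

28.7 km east, -59.5 km north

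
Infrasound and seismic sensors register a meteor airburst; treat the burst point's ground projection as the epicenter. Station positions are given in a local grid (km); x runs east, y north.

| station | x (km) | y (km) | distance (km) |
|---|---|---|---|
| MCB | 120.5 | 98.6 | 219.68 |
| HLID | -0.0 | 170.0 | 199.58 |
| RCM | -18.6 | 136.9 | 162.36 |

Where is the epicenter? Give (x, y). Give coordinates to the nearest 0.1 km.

(-65.3, -18.6)

Circle about each station: (x − 120.5)² + (y − 98.6)² = 219.68²; x² + (y − 170.0)² = 199.58²; (x + 18.6)² + (y − 136.9)² = 162.36².
Subtracting the MCB equation from the HLID and RCM equations removes the quadratic terms:
-241.0 x + 142.8 y = 13084.92
-278.2 x + 76.6 y = 16743.89
Solving the 2×2 system: x ≈ -65.3, y ≈ -18.6 km.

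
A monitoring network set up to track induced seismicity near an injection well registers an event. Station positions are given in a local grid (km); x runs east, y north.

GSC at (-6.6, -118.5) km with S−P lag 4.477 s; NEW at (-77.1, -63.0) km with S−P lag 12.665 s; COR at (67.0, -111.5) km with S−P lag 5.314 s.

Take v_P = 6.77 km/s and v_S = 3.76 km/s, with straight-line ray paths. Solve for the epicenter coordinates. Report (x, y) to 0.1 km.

Distance from S−P lag: d = Δt · v_P v_S / (v_P − v_S) = Δt · (6.77·3.76)/(6.77−3.76) ≈ 8.4569·Δt.
So d_GSC = 37.86, d_NEW = 107.11, d_COR = 44.94 km.
Circle about each station: (x + 6.6)² + (y + 118.5)² = 37.86²; (x + 77.1)² + (y + 63.0)² = 107.11²; (x − 67.0)² + (y + 111.5)² = 44.94².
Subtracting pairs of circle equations eliminates x²+y² and gives linear equations (the radical axes):
-141.0 x + 111.0 y = -14211.57
147.2 x + 14.0 y = 2249.22
Solving the 2×2 system: x ≈ 24.5, y ≈ -96.9 km.
Check against GSC (with the unrounded x, y): √((x + 6.6)²+(y + 118.5)²) = 37.86 ≈ 37.86 km. ✓

24.5 km east, -96.9 km north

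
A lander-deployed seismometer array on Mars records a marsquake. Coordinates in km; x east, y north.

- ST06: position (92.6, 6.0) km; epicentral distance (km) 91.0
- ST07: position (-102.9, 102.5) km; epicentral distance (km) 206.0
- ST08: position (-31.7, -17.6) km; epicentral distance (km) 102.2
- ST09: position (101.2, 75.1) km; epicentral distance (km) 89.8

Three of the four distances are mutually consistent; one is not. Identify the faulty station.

Solve using three stations at a time. Using ST07, ST08, ST09 (subtract circle equations pairwise → linear system) gives (x, y) ≈ (70.2, -9.2).
Distances from that point to each station vs reported:
  ST06: calculated 27.1 vs reported 91.0 → residual 63.9 km
  ST07: calculated 206.0 vs reported 206.0 → residual 0.0 km
  ST08: calculated 102.2 vs reported 102.2 → residual 0.0 km
  ST09: calculated 89.8 vs reported 89.8 → residual 0.0 km
ST07, ST08, ST09 are mutually consistent (residuals ≈ 0); ST06 is off by 63.9 km.

ST06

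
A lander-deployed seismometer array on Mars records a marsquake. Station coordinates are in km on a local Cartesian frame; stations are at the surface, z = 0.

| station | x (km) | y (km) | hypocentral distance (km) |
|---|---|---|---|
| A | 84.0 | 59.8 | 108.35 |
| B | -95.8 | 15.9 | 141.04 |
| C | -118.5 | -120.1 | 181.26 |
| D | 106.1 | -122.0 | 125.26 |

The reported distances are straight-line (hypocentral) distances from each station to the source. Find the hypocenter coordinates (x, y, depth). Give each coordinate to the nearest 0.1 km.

x ≈ 32.8 km, y ≈ -27.8 km, depth ≈ 38.0 km

Each station gives a sphere (x−x_i)² + (y−y_i)² + z² = d_i² (stations at z=0).
Subtracting the A sphere from B and C: z² cancels, leaving linear equations in x and y:
-359.6 x − 87.8 y = -9354.15
-405.0 x − 359.8 y = -3281.25
Solving: x ≈ 32.801, y ≈ -27.802 km (keep extra digits for the depth step; rounded: 32.8, -27.8).
Then from the A sphere: z² = 108.35² − (x − 84.0)² − (y − 59.8)² with x = 32.801, y = -27.802, so z ≈ 38.004 ≈ 38.0 km.
Check against D (with the unrounded solution): distance 125.26 ≈ 125.26 km. ✓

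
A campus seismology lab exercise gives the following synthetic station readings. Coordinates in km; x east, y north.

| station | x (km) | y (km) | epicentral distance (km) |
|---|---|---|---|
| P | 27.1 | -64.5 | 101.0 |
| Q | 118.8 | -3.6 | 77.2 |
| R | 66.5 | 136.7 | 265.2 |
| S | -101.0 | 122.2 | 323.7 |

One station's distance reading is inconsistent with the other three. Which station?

Solve using three stations at a time. Using P, R, S (subtract circle equations pairwise → linear system) gives (x, y) ≈ (107.6, -125.2).
Distances from that point to each station vs reported:
  P: calculated 100.9 vs reported 101.0 → residual 0.1 km
  Q: calculated 122.2 vs reported 77.2 → residual 45.0 km
  R: calculated 265.2 vs reported 265.2 → residual 0.0 km
  S: calculated 323.7 vs reported 323.7 → residual 0.0 km
P, R, S are mutually consistent (residuals ≈ 0); Q is off by 45.0 km.

Q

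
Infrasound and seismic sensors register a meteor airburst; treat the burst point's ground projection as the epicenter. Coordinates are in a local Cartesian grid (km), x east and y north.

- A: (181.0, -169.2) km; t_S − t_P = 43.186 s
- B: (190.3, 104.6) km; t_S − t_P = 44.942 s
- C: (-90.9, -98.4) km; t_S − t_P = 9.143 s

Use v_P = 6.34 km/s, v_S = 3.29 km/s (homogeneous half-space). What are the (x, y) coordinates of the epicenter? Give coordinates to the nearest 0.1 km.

Distance from S−P lag: d = Δt · v_P v_S / (v_P − v_S) = Δt · (6.34·3.29)/(6.34−3.29) ≈ 6.8389·Δt.
So d_A = 295.34, d_B = 307.35, d_C = 62.53 km.
Circle about each station: (x − 181.0)² + (y + 169.2)² = 295.34²; (x − 190.3)² + (y − 104.6)² = 307.35²; (x + 90.9)² + (y + 98.4)² = 62.53².
Subtracting pairs of circle equations eliminates x²+y² and gives linear equations (the radical axes):
18.6 x + 547.6 y = -21472.70
-543.8 x + 141.6 y = 39871.44
Solving the 2×2 system: x ≈ -82.8, y ≈ -36.4 km.
Check against A (with the unrounded x, y): √((x − 181.0)²+(y + 169.2)²) = 295.34 ≈ 295.34 km. ✓

-82.8 km east, -36.4 km north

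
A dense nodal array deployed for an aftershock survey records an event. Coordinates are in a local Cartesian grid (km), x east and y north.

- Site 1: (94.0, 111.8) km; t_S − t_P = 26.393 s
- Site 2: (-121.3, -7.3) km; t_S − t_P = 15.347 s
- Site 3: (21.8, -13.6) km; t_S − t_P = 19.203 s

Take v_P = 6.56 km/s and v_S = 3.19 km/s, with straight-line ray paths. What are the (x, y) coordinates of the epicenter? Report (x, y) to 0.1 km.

(-64.2, 69.0)

Distance from S−P lag: d = Δt · v_P v_S / (v_P − v_S) = Δt · (6.56·3.19)/(6.56−3.19) ≈ 6.2096·Δt.
So d_Site 1 = 163.89, d_Site 2 = 95.30, d_Site 3 = 119.24 km.
Circle about each station: (x − 94.0)² + (y − 111.8)² = 163.89²; (x + 121.3)² + (y + 7.3)² = 95.30²; (x − 21.8)² + (y + 13.6)² = 119.24².
Subtracting pairs of circle equations eliminates x²+y² and gives linear equations (the radical axes):
-430.6 x − 238.2 y = 11209.58
-144.4 x − 250.8 y = -8033.29
Solving the 2×2 system: x ≈ -64.2, y ≈ 69.0 km.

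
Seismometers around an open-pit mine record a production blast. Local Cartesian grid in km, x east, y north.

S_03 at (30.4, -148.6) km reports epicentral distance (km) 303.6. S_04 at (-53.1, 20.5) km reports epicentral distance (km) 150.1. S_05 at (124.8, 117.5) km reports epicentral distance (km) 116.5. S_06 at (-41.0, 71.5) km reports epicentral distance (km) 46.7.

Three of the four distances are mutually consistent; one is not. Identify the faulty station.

Solve using three stations at a time. Using S_03, S_04, S_05 (subtract circle equations pairwise → linear system) gives (x, y) ≈ (14.4, 154.6).
Distances from that point to each station vs reported:
  S_03: calculated 303.6 vs reported 303.6 → residual 0.0 km
  S_04: calculated 150.1 vs reported 150.1 → residual 0.0 km
  S_05: calculated 116.5 vs reported 116.5 → residual 0.0 km
  S_06: calculated 99.8 vs reported 46.7 → residual 53.1 km
S_03, S_04, S_05 are mutually consistent (residuals ≈ 0); S_06 is off by 53.1 km.

S_06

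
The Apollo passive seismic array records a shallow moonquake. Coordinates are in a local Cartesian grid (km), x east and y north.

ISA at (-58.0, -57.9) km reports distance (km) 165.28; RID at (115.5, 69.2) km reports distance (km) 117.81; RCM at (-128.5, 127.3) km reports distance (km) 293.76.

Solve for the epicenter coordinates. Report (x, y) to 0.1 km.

107.0 km east, -48.3 km north

Circle about each station: (x + 58.0)² + (y + 57.9)² = 165.28²; (x − 115.5)² + (y − 69.2)² = 117.81²; (x + 128.5)² + (y − 127.3)² = 293.76².
Subtracting the ISA equation from the RID and RCM equations removes the quadratic terms:
347.0 x + 254.2 y = 24850.76
-141.0 x + 370.4 y = -32976.33
Solving the 2×2 system: x ≈ 107.0, y ≈ -48.3 km.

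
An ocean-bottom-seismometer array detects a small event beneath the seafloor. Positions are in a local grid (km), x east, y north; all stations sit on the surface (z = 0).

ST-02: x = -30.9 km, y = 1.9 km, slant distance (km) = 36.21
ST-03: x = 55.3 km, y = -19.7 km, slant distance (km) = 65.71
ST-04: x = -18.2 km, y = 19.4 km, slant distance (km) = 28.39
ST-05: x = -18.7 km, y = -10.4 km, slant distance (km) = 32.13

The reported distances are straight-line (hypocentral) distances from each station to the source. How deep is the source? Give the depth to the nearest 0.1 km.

Each station gives a sphere (x−x_i)² + (y−y_i)² + z² = d_i² (stations at z=0).
Subtracting the ST-02 sphere from ST-03 and ST-04: z² cancels, leaving linear equations in x and y:
172.4 x − 43.2 y = -518.88
25.4 x + 35.0 y = 254.35
Solving: x ≈ -1.006, y ≈ 7.997 km (keep extra digits for the depth step; rounded: -1.0, 8.0).
Then from the ST-02 sphere: z² = 36.21² − (x + 30.9)² − (y − 1.9)² with x = -1.006, y = 7.997, so z ≈ 19.502 ≈ 19.5 km.

depth ≈ 19.5 km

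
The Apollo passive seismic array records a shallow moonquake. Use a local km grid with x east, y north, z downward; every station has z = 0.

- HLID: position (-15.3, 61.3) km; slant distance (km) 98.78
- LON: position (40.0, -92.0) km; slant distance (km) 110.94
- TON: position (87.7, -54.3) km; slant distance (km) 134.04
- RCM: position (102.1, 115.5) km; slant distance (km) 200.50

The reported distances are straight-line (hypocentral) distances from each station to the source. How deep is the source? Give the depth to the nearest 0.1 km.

46.2 km

Each station gives a sphere (x−x_i)² + (y−y_i)² + z² = d_i² (stations at z=0).
Subtracting the HLID sphere from LON and TON: z² cancels, leaving linear equations in x and y:
110.6 x − 306.6 y = 3522.02
206.0 x − 231.2 y = -1561.23
Solving: x ≈ -34.398, y ≈ -23.896 km (keep extra digits for the depth step; rounded: -34.4, -23.9).
Then from the HLID sphere: z² = 98.78² − (x + 15.3)² − (y − 61.3)² with x = -34.398, y = -23.896, so z ≈ 46.200 ≈ 46.2 km.
Check against RCM (with the unrounded solution): distance 200.49 ≈ 200.50 km. ✓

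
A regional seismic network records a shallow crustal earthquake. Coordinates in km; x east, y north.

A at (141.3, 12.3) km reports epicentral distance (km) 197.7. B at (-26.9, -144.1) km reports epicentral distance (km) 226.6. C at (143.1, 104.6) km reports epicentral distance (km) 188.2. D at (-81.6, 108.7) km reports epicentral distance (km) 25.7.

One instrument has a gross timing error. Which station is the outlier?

Solve using three stations at a time. Using A, B, C (subtract circle equations pairwise → linear system) gives (x, y) ≈ (-43.8, 81.9).
Distances from that point to each station vs reported:
  A: calculated 197.8 vs reported 197.7 → residual 0.1 km
  B: calculated 226.7 vs reported 226.6 → residual 0.1 km
  C: calculated 188.3 vs reported 188.2 → residual 0.1 km
  D: calculated 46.3 vs reported 25.7 → residual 20.6 km
A, B, C are mutually consistent (residuals ≈ 0); D is off by 20.6 km.

D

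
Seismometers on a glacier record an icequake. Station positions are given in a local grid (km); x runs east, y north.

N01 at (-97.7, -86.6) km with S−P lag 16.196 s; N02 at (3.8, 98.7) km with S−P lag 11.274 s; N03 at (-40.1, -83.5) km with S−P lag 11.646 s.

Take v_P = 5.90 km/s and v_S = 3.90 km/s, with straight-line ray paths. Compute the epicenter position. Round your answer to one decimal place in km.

x ≈ 72.7 km, y ≈ -11.2 km

Distance from S−P lag: d = Δt · v_P v_S / (v_P − v_S) = Δt · (5.90·3.90)/(5.90−3.90) ≈ 11.5050·Δt.
So d_N01 = 186.33, d_N02 = 129.71, d_N03 = 133.99 km.
Circle about each station: (x + 97.7)² + (y + 86.6)² = 186.33²; (x − 3.8)² + (y − 98.7)² = 129.71²; (x + 40.1)² + (y + 83.5)² = 133.99².
Subtracting the N01 equation from the N02 and N03 equations removes the quadratic terms:
203.0 x + 370.6 y = 10605.46
115.2 x + 6.2 y = 8300.96
Solving the 2×2 system: x ≈ 72.7, y ≈ -11.2 km.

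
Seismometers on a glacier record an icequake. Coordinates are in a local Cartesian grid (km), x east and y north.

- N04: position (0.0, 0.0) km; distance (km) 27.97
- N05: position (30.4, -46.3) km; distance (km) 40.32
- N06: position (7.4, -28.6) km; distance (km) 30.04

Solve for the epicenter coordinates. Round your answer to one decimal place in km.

(27.3, -6.1)

Circle about each station: x² + y² = 27.97²; (x − 30.4)² + (y + 46.3)² = 40.32²; (x − 7.4)² + (y + 28.6)² = 30.04².
Subtracting pairs of circle equations eliminates x²+y² and gives linear equations (the radical axes):
60.8 x − 92.6 y = 2224.47
14.8 x − 57.2 y = 752.64
Solving the 2×2 system: x ≈ 27.3, y ≈ -6.1 km.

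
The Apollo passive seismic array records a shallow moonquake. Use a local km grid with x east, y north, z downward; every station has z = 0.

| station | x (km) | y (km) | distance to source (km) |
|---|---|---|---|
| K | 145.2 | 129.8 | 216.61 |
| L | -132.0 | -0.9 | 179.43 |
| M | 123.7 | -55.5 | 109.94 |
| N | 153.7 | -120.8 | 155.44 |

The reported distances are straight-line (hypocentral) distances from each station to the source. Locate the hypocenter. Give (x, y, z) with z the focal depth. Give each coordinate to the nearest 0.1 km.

Each station gives a sphere (x−x_i)² + (y−y_i)² + z² = d_i² (stations at z=0).
Subtracting the K sphere from L and M: z² cancels, leaving linear equations in x and y:
-554.4 x − 261.4 y = -5781.50
-43.0 x − 370.6 y = 15283.95
Solving: x ≈ 31.602, y ≈ -44.908 km (keep extra digits for the depth step; rounded: 31.6, -44.9).
Then from the K sphere: z² = 216.61² − (x − 145.2)² − (y − 129.8)² with x = 31.602, y = -44.908, so z ≈ 59.097 ≈ 59.1 km.
Check against N (with the unrounded solution): distance 155.44 ≈ 155.44 km. ✓

x ≈ 31.6 km, y ≈ -44.9 km, depth ≈ 59.1 km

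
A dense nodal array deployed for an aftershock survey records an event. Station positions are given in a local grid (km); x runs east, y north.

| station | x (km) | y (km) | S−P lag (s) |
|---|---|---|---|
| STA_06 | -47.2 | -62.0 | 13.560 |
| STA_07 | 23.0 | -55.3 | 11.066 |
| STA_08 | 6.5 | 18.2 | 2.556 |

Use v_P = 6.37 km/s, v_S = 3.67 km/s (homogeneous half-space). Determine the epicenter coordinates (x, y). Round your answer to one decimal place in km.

Distance from S−P lag: d = Δt · v_P v_S / (v_P − v_S) = Δt · (6.37·3.67)/(6.37−3.67) ≈ 8.6585·Δt.
So d_STA_06 = 117.41, d_STA_07 = 95.81, d_STA_08 = 22.13 km.
Circle about each station: (x + 47.2)² + (y + 62.0)² = 117.41²; (x − 23.0)² + (y + 55.3)² = 95.81²; (x − 6.5)² + (y − 18.2)² = 22.13².
Subtracting the STA_06 equation from the STA_07 and STA_08 equations removes the quadratic terms:
140.4 x + 13.4 y = 2120.80
107.4 x + 160.4 y = 7597.02
Solving the 2×2 system: x ≈ 11.3, y ≈ 39.8 km.

(11.3, 39.8)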